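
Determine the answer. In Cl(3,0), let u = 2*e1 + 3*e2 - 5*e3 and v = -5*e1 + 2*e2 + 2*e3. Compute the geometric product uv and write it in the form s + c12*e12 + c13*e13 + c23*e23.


In Cl(3,0): e_i^2 = 1, e_ie_j = -e_je_i for i != j.
Scalar part = u . v = 2*(-5) + 3*2 + (-5)*2
= -10 + 6 + (-10) = -14
e12 coeff = 2*2 - 3*(-5) = 4 - (-15) = 19
e13 coeff = 2*2 - (-5)*(-5) = 4 - 25 = -21
e23 coeff = 3*2 - (-5)*2 = 6 - (-10) = 16
uv = -14 + 19*e12 - 21*e13 + 16*e23


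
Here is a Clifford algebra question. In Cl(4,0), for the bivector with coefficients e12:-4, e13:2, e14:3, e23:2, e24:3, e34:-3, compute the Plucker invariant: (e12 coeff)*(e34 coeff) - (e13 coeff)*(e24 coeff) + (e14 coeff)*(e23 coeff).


Plucker relation: af - be + cd
a*f = (-4)*(-3) = 12
b*e = 2*3 = 6
c*d = 3*2 = 6
af - be + cd = 12 - 6 + 6
= 12


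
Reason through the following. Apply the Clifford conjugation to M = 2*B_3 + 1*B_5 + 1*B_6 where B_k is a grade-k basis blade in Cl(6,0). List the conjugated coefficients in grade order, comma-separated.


Clifford conjugate sign for grade k: (-1)^(k(k+1)/2)
Grade 3: (-1)^(3*4/2) = (-1)^6 = 1, coeff 2 -> 2
Grade 5: (-1)^(5*6/2) = (-1)^15 = -1, coeff 1 -> -1
Grade 6: (-1)^(6*7/2) = (-1)^21 = -1, coeff 1 -> -1
Conjugated coefficients: 2, -1, -1


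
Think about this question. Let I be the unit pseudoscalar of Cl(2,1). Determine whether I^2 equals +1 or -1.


The pseudoscalar I = e1...e_n (product of all n generators) of Cl(p,q) satisfies I^2 = (-1)^(q + n(n-1)/2).
p = 2, q = 1, n = p + q = 3
n(n-1)/2 = 3 * 2 / 2 = 3
Exponent = q + n(n-1)/2 = 1 + 3 = 4
I^2 = (-1)^4 = +1


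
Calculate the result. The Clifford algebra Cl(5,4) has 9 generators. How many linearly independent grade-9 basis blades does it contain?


Number of grade-k basis blades in Cl(p,q) with n = p + q is C(n, k).
n = 5 + 4 = 9
C(9, 9) = 9! / (9! * 0!)
= 362880 / (362880 * 1)
= 1


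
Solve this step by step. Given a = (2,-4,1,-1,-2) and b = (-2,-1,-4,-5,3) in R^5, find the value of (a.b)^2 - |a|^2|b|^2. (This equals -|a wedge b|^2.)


a . b = 2*(-2) + (-4)*(-1) + 1*(-4) + (-1)*(-5) + (-2)*3
= -4 + 4 + (-4) + 5 + (-6) = -5
|a|^2 = 2^2 + (-4)^2 + 1^2 + (-1)^2 + (-2)^2 = 26
|b|^2 = (-2)^2 + (-1)^2 + (-4)^2 + (-5)^2 + 3^2 = 55
(a.b)^2 = (-5)^2 = 25
|a|^2 * |b|^2 = 26 * 55 = 1430
Result = 25 - 1430 = -1405


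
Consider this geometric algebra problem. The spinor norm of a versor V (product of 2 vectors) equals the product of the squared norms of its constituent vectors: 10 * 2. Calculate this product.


Spinor norm N(V) = |v1|^2 * |v2|^2 * ... * |v2|^2
= 10 * 2
Running product: 10, 20
N(V) = 20


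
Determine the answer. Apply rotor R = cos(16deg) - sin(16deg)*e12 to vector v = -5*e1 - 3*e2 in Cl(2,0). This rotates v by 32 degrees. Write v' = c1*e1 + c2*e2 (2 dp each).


Rotor R = cos(16deg) - sin(16deg)*e12
Rotation angle theta = 2 * 16 = 32 degrees
v' = R*v*~R rotates v by theta.
cos(32deg) = 0.8480, sin(32deg) = 0.5299
v'_1 = -5*cos(32deg) - (-3)*sin(32deg)
= -5*0.8480 - (-3)*0.5299
= -2.65
v'_2 = -5*sin(32deg) + (-3)*cos(32deg)
= -5*0.5299 + (-3)*0.8480
= -5.19
v' = -2.65*e1 - 5.19*e2


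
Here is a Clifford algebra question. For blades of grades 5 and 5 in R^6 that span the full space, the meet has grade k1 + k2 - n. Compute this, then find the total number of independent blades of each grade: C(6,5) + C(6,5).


Meet grade = grade(A) + grade(B) - n
= 5 + 5 - 6 = 4
C(6,5) = 6
C(6,5) = 6
dim_A + dim_B = 6 + 6 = 12


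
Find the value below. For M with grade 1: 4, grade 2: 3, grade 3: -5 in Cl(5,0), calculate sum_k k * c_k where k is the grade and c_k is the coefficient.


Grade-weighted sum = sum of grade_k * coefficient_k
1*4 = 4
2*3 = 6
3*(-5) = -15
Total = 4 + 6 + (-15) = -5


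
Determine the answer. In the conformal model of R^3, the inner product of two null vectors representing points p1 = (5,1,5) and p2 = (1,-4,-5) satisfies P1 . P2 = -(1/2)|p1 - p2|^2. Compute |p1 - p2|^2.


p1 - p2 = (4, 5, 10)
|p1 - p2|^2 = 4^2 + 5^2 + 10^2
= 16 + 25 + 100
= 141


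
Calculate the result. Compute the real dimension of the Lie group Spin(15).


Spin(n) double-covers SO(n); both have Lie algebra so(n) of dimension n(n-1)/2.
n = 15
n(n-1) = 15 * 14 = 210
dim Spin(15) = 210/2 = 105


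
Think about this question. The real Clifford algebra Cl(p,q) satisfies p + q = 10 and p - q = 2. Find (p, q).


We need p + q = 10 and p - q = 2.
Adding: 2p = 10 + 2 = 12, so p = 6.
Then q = 10 - 6 = 4.
(p, q) = (6, 4)


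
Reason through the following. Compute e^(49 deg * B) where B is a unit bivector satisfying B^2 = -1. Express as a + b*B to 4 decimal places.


For a unit bivector B with B^2 = -1, the exponential series gives
e^(theta*B) = cos(theta) + sin(theta)*B (the GA analogue of Euler's formula).
theta = 49 degrees = 0.855211 rad
cos(49 deg) = 0.6561
sin(49 deg) = 0.7547
exp(theta*B) = 0.6561 + 0.7547*B


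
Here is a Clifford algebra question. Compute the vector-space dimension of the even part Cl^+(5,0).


Even subalgebra dimension = 2^(n-1)
n = 5 + 0 = 5
2^(5 - 1) = 2^4 = 16
Verification: sum of C(5,k) for even k = 1 + 10 + 5 = 16
Result = 16


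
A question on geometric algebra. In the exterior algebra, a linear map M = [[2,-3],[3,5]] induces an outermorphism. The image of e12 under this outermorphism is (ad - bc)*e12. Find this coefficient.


The outermorphism of a linear map f sends e1^e2 to f(e1)^f(e2).
f(e1) = 2*e1 + 3*e2
f(e2) = -3*e1 + 5*e2
f(e1) ^ f(e2) = (2*e1 + 3*e2) ^ (-3*e1 + 5*e2)
= 2*5*e12 + 3*(-3)*e21
= (10 - (-9))*e12
= 19*e12
Coefficient = 19


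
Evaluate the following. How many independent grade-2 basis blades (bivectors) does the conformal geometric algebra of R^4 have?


The conformal model of R^4 uses Cl(5,1) with m = 4 + 2 = 6 generators.
Number of grade-2 blades = C(m, 2) = C(6, 2)
= 6*5/2 = 15


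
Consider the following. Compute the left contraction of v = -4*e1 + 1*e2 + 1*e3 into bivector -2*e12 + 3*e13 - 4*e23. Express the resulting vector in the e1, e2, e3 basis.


Left contraction v _| B = <vB>_1 (grade-1 part of the geometric product vB).
Using e1_|e12 = e2, e2_|e12 = -e1, e1_|e13 = e3, e3_|e13 = -e1, e2_|e23 = e3, e3_|e23 = -e2:
e1 coeff: -v2*b12 - v3*b13 = -(1)*(-2) - (1)*(3) = -1
e2 coeff: v1*b12 - v3*b23 = (-4)*(-2) - (1)*(-4) = 12
e3 coeff: v1*b13 + v2*b23 = (-4)*(3) + (1)*(-4) = -16
v _| B = -1*e1 + 12*e2 - 16*e3


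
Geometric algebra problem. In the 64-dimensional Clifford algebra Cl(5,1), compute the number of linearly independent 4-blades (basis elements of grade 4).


Number of grade-k basis blades in Cl(p,q) with n = p + q is C(n, k).
n = 5 + 1 = 6
C(6, 4) = 6! / (4! * 2!)
= 720 / (24 * 2)
= 15


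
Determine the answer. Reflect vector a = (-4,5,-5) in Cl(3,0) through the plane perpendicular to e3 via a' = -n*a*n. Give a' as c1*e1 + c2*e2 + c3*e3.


Reflection formula: a' = -n*a*n, with n = e3 (unit vector, n^2 = 1).
For reflection through hyperplane perp to e3:
The component along e3 flips sign, others stay.
a = (-4, 5, -5)
a' = (-4, 5, 5)
a' = -4*e1 + 5*e2 + 5*e3


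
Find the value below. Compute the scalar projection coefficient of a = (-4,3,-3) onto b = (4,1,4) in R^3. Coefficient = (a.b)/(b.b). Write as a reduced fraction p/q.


Projection coefficient = (a . b) / (b . b)
a . b = (-4)*4 + 3*1 + (-3)*4
= -16 + 3 + (-12) = -25
b . b = 4^2 + 1^2 + 4^2
= 16 + 1 + 16 = 33
Coefficient = -25/33
In lowest terms: -25/33


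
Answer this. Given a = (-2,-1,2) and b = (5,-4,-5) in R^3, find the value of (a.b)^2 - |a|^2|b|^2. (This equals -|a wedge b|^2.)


a . b = (-2)*5 + (-1)*(-4) + 2*(-5)
= -10 + 4 + (-10) = -16
|a|^2 = (-2)^2 + (-1)^2 + 2^2 = 9
|b|^2 = 5^2 + (-4)^2 + (-5)^2 = 66
(a.b)^2 = (-16)^2 = 256
|a|^2 * |b|^2 = 9 * 66 = 594
Result = 256 - 594 = -338


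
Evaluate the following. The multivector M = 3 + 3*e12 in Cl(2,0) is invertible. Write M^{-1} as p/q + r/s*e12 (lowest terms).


M = 3 + 3*e12, where e12^2 = -1.
Since M commutes with its reverse ~M = a - b*e12, M * ~M = a^2 - b^2*e12^2 = a^2 + b^2.
So M^{-1} = ~M / (a^2 + b^2) = (a - b*e12)/(a^2 + b^2).
a^2 + b^2 = 9 + 9 = 18
Scalar part = 3/18 = 1/6
Bivector coeff = -3/18 = -1/6
M^{-1} = 1/6 - 1/6*e12


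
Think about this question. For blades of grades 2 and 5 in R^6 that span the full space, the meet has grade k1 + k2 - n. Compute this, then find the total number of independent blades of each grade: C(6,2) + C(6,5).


Meet grade = grade(A) + grade(B) - n
= 2 + 5 - 6 = 1
C(6,2) = 15
C(6,5) = 6
dim_A + dim_B = 15 + 6 = 21


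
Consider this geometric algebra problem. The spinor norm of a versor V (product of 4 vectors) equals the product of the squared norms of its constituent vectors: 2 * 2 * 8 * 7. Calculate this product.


Spinor norm N(V) = |v1|^2 * |v2|^2 * ... * |v4|^2
= 2 * 2 * 8 * 7
Running product: 2, 4, 32, 224
N(V) = 224


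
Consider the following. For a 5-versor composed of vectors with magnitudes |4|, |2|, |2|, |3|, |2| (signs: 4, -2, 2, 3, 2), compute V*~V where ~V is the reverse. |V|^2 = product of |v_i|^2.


Each vector v_i has |v_i|^2 = s_i^2
Squared scales: 4^2 = 16, (-2)^2 = 4, 2^2 = 4, 3^2 = 9, 2^2 = 4
|V|^2 = 16 * 4 * 4 * 9 * 4
= 9216


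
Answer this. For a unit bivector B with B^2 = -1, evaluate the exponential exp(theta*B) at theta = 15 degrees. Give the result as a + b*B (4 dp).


For a unit bivector B with B^2 = -1, the exponential series gives
e^(theta*B) = cos(theta) + sin(theta)*B (the GA analogue of Euler's formula).
theta = 15 degrees = 0.261799 rad
cos(15 deg) = 0.9659
sin(15 deg) = 0.2588
exp(theta*B) = 0.9659 + 0.2588*B


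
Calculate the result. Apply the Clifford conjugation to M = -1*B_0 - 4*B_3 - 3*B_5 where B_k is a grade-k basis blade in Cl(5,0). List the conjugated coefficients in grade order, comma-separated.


Clifford conjugate sign for grade k: (-1)^(k(k+1)/2)
Grade 0: (-1)^(0*1/2) = (-1)^0 = 1, coeff -1 -> -1
Grade 3: (-1)^(3*4/2) = (-1)^6 = 1, coeff -4 -> -4
Grade 5: (-1)^(5*6/2) = (-1)^15 = -1, coeff -3 -> 3
Conjugated coefficients: -1, -4, 3


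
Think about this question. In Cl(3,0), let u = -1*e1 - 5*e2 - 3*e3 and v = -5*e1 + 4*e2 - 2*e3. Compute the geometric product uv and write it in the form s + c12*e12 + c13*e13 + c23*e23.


In Cl(3,0): e_i^2 = 1, e_ie_j = -e_je_i for i != j.
Scalar part = u . v = (-1)*(-5) + (-5)*4 + (-3)*(-2)
= 5 + (-20) + 6 = -9
e12 coeff = (-1)*4 - (-5)*(-5) = -4 - 25 = -29
e13 coeff = (-1)*(-2) - (-3)*(-5) = 2 - 15 = -13
e23 coeff = (-5)*(-2) - (-3)*4 = 10 - (-12) = 22
uv = -9 - 29*e12 - 13*e13 + 22*e23


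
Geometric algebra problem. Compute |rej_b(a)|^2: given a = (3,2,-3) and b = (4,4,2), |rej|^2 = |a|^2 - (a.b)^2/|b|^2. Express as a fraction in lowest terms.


|a|^2 = 3^2 + 2^2 + (-3)^2 = 22
|b|^2 = 4^2 + 4^2 + 2^2 = 36
a . b = 3*4 + 2*4 + (-3)*2 = 14
(a.b)^2 = 14^2 = 196
|rej|^2 = 22 - 196/36
= (792 - 196)/36
= 596/36
In lowest terms: 149/9


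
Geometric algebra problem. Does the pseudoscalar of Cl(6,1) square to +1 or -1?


The pseudoscalar I = e1...e_n (product of all n generators) of Cl(p,q) satisfies I^2 = (-1)^(q + n(n-1)/2).
p = 6, q = 1, n = p + q = 7
n(n-1)/2 = 7 * 6 / 2 = 21
Exponent = q + n(n-1)/2 = 1 + 21 = 22
I^2 = (-1)^22 = +1


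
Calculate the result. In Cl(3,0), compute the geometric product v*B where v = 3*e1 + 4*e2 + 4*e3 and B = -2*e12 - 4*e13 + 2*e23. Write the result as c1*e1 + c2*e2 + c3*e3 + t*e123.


vB has grade-1 (vector) and grade-3 (trivector) parts: vB = (v _| B) + (v ^ B).
Vector part <vB>_1:
  e1: -v2*b12 - v3*b13 = -(4)*(-2) - (4)*(-4) = 24
  e2: v1*b12 - v3*b23 = (3)*(-2) - (4)*(2) = -14
  e3: v1*b13 + v2*b23 = (3)*(-4) + (4)*(2) = -4
Trivector part <vB>_3:
  e123: v1*b23 - v2*b13 + v3*b12 = (3)*(2) - (4)*(-4) + (4)*(-2) = 14
vB = 24*e1 - 14*e2 - 4*e3 + 14*e123


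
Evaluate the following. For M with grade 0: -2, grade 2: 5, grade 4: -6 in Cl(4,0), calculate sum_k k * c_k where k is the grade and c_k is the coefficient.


Grade-weighted sum = sum of grade_k * coefficient_k
0*(-2) = 0
2*5 = 10
4*(-6) = -24
Total = 0 + 10 + (-24) = -14


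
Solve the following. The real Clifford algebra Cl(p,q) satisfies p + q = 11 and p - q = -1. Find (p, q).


We need p + q = 11 and p - q = -1.
Adding: 2p = 11 + (-1) = 10, so p = 5.
Then q = 11 - 5 = 6.
(p, q) = (5, 6)


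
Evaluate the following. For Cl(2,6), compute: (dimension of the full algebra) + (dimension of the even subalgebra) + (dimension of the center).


n = 2 + 6 = 8
Total dim = 2^8 = 256
Even subalgebra dim = 2^7 = 128
n is even, so center dim = 1
Sum = 256 + 128 + 1 = 385


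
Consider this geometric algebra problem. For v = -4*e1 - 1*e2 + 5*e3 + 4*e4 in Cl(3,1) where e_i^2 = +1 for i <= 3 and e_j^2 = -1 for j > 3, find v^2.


v^2 = sum of c_i^2 * e_i^2
Positive signature terms (e_i^2 = +1): (-4)^2 + (-1)^2 + 5^2 = 42
Negative signature terms (e_j^2 = -1): 4^2 = 16
v^2 = 42 - 16 = 26


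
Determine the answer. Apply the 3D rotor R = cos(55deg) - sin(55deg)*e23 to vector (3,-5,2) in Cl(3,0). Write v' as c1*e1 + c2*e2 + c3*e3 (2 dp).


Rotor R = cos(55deg) - sin(55deg)*e23
Rotation angle theta = 2 * 55 = 110 degrees in the e23 plane (e2 -> e3).
The component perpendicular to the plane (e1) is invariant: v'_1 = v1 = 3.00
cos(110deg) = -0.3420, sin(110deg) = 0.9397
v'_2 = v2*cos(theta) - v3*sin(theta) = -5*(-0.3420) - 2*0.9397 = -0.17
v'_3 = v2*sin(theta) + v3*cos(theta) = -5*0.9397 + 2*(-0.3420) = -5.38
v' = 3.00*e1 - 0.17*e2 - 5.38*e3


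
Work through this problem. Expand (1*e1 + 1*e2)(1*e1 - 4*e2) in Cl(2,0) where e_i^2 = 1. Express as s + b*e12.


Expand: (1*e1 + 1*e2)(1*e1 - 4*e2)
= 1*1*e1e1 + 1*(-4)*e1e2 + 1*1*e2e1 + 1*(-4)*e2e2
Using e1^2 = e2^2 = 1, e2e1 = -e1e2:
Scalar part s = 1*1 + 1*(-4) = 1 + (-4) = -3
Bivector part b = 1*(-4) - 1*1 = -4 - 1 = -5
uv = -3 - 5*e12


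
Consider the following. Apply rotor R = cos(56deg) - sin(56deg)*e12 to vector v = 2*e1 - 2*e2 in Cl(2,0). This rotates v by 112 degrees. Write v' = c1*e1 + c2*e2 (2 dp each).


Rotor R = cos(56deg) - sin(56deg)*e12
Rotation angle theta = 2 * 56 = 112 degrees
v' = R*v*~R rotates v by theta.
cos(112deg) = -0.3746, sin(112deg) = 0.9272
v'_1 = 2*cos(112deg) - (-2)*sin(112deg)
= 2*(-0.3746) - (-2)*0.9272
= 1.11
v'_2 = 2*sin(112deg) + (-2)*cos(112deg)
= 2*0.9272 + (-2)*(-0.3746)
= 2.60
v' = 1.11*e1 + 2.60*e2


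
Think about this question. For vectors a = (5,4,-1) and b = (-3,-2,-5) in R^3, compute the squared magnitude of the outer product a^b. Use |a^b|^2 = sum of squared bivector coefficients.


a wedge b = (a1*b2 - a2*b1)*e12 + (a1*b3 - a3*b1)*e13 + (a2*b3 - a3*b2)*e23
e12 coeff: 5*(-2) - 4*(-3) = -10 - (-12) = 2
e13 coeff: 5*(-5) - (-1)*(-3) = -25 - 3 = -28
e23 coeff: 4*(-5) - (-1)*(-2) = -20 - 2 = -22
|a wedge b|^2 = 2^2 + (-28)^2 + (-22)^2
= 4 + 784 + 484
= 1272


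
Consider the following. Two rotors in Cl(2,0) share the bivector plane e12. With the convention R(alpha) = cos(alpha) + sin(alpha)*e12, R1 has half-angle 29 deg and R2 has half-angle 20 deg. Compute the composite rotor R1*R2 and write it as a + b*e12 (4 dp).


Same-plane rotors commute and their half-angles add:
R1*R2 = cos(a1 + a2) + sin(a1 + a2)*e12.
a1 + a2 = 29 + 20 = 49 deg
cos(49 deg) = 0.6561
sin(49 deg) = 0.7547
R1*R2 = 0.6561 + 0.7547*e12


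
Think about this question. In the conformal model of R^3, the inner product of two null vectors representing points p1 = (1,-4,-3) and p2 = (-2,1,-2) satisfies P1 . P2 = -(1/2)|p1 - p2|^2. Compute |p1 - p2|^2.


p1 - p2 = (3, -5, -1)
|p1 - p2|^2 = 3^2 + (-5)^2 + (-1)^2
= 9 + 25 + 1
= 35


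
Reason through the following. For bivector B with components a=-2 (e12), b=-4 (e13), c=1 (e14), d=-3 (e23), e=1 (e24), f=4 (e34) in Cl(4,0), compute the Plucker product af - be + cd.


Plucker relation: af - be + cd
a*f = (-2)*4 = -8
b*e = (-4)*1 = -4
c*d = 1*(-3) = -3
af - be + cd = -8 - (-4) + (-3)
= -7


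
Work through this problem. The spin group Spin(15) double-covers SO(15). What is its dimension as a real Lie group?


Spin(n) double-covers SO(n); both have Lie algebra so(n) of dimension n(n-1)/2.
n = 15
n(n-1) = 15 * 14 = 210
dim Spin(15) = 210/2 = 105


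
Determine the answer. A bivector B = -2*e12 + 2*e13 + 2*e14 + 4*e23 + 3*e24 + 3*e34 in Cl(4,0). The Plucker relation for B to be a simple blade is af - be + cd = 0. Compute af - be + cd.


Plucker relation: af - be + cd
a*f = (-2)*3 = -6
b*e = 2*3 = 6
c*d = 2*4 = 8
af - be + cd = -6 - 6 + 8
= -4


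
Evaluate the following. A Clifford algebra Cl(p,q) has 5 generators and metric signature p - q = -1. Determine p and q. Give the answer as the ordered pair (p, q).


We need p + q = 5 and p - q = -1.
Adding: 2p = 5 + (-1) = 4, so p = 2.
Then q = 5 - 2 = 3.
(p, q) = (2, 3)


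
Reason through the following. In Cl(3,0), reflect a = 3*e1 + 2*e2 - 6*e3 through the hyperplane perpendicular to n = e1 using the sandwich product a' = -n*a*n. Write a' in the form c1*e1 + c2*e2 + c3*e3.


Reflection formula: a' = -n*a*n, with n = e1 (unit vector, n^2 = 1).
For reflection through hyperplane perp to e1:
The component along e1 flips sign, others stay.
a = (3, 2, -6)
a' = (-3, 2, -6)
a' = -3*e1 + 2*e2 - 6*e3


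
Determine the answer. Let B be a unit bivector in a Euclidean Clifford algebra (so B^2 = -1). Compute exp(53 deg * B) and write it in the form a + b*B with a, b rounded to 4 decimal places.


For a unit bivector B with B^2 = -1, the exponential series gives
e^(theta*B) = cos(theta) + sin(theta)*B (the GA analogue of Euler's formula).
theta = 53 degrees = 0.925025 rad
cos(53 deg) = 0.6018
sin(53 deg) = 0.7986
exp(theta*B) = 0.6018 + 0.7986*B


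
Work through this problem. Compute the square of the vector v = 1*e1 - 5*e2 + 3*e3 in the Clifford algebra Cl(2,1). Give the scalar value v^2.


v^2 = sum of c_i^2 * e_i^2
Positive signature terms (e_i^2 = +1): 1^2 + (-5)^2 = 26
Negative signature terms (e_j^2 = -1): 3^2 = 9
v^2 = 26 - 9 = 17


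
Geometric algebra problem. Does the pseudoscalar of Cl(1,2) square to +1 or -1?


The pseudoscalar I = e1...e_n (product of all n generators) of Cl(p,q) satisfies I^2 = (-1)^(q + n(n-1)/2).
p = 1, q = 2, n = p + q = 3
n(n-1)/2 = 3 * 2 / 2 = 3
Exponent = q + n(n-1)/2 = 2 + 3 = 5
I^2 = (-1)^5 = -1


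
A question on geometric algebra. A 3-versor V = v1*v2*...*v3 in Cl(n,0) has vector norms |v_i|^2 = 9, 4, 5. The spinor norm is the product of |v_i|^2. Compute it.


Spinor norm N(V) = |v1|^2 * |v2|^2 * ... * |v3|^2
= 9 * 4 * 5
Running product: 9, 36, 180
N(V) = 180


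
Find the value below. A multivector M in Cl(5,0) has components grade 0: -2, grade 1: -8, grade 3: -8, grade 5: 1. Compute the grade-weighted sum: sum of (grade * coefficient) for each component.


Grade-weighted sum = sum of grade_k * coefficient_k
0*(-2) = 0
1*(-8) = -8
3*(-8) = -24
5*1 = 5
Total = 0 + (-8) + (-24) + 5 = -27


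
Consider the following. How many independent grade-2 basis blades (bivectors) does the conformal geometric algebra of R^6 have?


The conformal model of R^6 uses Cl(7,1) with m = 6 + 2 = 8 generators.
Number of grade-2 blades = C(m, 2) = C(8, 2)
= 8*7/2 = 28


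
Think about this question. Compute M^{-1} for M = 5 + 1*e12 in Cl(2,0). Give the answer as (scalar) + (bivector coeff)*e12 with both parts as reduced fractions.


M = 5 + 1*e12, where e12^2 = -1.
Since M commutes with its reverse ~M = a - b*e12, M * ~M = a^2 - b^2*e12^2 = a^2 + b^2.
So M^{-1} = ~M / (a^2 + b^2) = (a - b*e12)/(a^2 + b^2).
a^2 + b^2 = 25 + 1 = 26
Scalar part = 5/26 = 5/26
Bivector coeff = -1/26 = -1/26
M^{-1} = 5/26 - 1/26*e12


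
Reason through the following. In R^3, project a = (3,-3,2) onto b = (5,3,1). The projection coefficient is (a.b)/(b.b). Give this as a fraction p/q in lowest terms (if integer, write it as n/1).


Projection coefficient = (a . b) / (b . b)
a . b = 3*5 + (-3)*3 + 2*1
= 15 + (-9) + 2 = 8
b . b = 5^2 + 3^2 + 1^2
= 25 + 9 + 1 = 35
Coefficient = 8/35
In lowest terms: 8/35


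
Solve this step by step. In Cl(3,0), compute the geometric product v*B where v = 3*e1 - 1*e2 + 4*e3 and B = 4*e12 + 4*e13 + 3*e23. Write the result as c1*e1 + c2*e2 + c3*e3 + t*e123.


vB has grade-1 (vector) and grade-3 (trivector) parts: vB = (v _| B) + (v ^ B).
Vector part <vB>_1:
  e1: -v2*b12 - v3*b13 = -(-1)*(4) - (4)*(4) = -12
  e2: v1*b12 - v3*b23 = (3)*(4) - (4)*(3) = 0
  e3: v1*b13 + v2*b23 = (3)*(4) + (-1)*(3) = 9
Trivector part <vB>_3:
  e123: v1*b23 - v2*b13 + v3*b12 = (3)*(3) - (-1)*(4) + (4)*(4) = 29
vB = -12*e1 + 0*e2 + 9*e3 + 29*e123


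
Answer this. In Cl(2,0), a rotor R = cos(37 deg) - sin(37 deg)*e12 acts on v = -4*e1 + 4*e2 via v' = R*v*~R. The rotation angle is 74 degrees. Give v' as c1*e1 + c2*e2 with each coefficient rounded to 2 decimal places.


Rotor R = cos(37deg) - sin(37deg)*e12
Rotation angle theta = 2 * 37 = 74 degrees
v' = R*v*~R rotates v by theta.
cos(74deg) = 0.2756, sin(74deg) = 0.9613
v'_1 = -4*cos(74deg) - 4*sin(74deg)
= -4*0.2756 - 4*0.9613
= -4.95
v'_2 = -4*sin(74deg) + 4*cos(74deg)
= -4*0.9613 + 4*0.2756
= -2.74
v' = -4.95*e1 - 2.74*e2


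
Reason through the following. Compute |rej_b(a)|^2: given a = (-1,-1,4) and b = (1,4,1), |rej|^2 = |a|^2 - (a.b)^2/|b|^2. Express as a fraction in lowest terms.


|a|^2 = (-1)^2 + (-1)^2 + 4^2 = 18
|b|^2 = 1^2 + 4^2 + 1^2 = 18
a . b = (-1)*1 + (-1)*4 + 4*1 = -1
(a.b)^2 = (-1)^2 = 1
|rej|^2 = 18 - 1/18
= (324 - 1)/18
= 323/18
In lowest terms: 323/18


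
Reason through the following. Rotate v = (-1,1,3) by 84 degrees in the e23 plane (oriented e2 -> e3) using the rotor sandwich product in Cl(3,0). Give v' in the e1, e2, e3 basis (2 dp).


Rotor R = cos(42deg) - sin(42deg)*e23
Rotation angle theta = 2 * 42 = 84 degrees in the e23 plane (e2 -> e3).
The component perpendicular to the plane (e1) is invariant: v'_1 = v1 = -1.00
cos(84deg) = 0.1045, sin(84deg) = 0.9945
v'_2 = v2*cos(theta) - v3*sin(theta) = 1*0.1045 - 3*0.9945 = -2.88
v'_3 = v2*sin(theta) + v3*cos(theta) = 1*0.9945 + 3*0.1045 = 1.31
v' = -1.00*e1 - 2.88*e2 + 1.31*e3


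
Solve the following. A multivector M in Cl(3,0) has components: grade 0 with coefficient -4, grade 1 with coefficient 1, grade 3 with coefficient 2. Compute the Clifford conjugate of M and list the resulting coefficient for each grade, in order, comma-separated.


Clifford conjugate sign for grade k: (-1)^(k(k+1)/2)
Grade 0: (-1)^(0*1/2) = (-1)^0 = 1, coeff -4 -> -4
Grade 1: (-1)^(1*2/2) = (-1)^1 = -1, coeff 1 -> -1
Grade 3: (-1)^(3*4/2) = (-1)^6 = 1, coeff 2 -> 2
Conjugated coefficients: -4, -1, 2


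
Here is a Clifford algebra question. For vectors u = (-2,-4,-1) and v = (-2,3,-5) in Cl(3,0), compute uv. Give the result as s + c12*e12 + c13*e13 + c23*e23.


In Cl(3,0): e_i^2 = 1, e_ie_j = -e_je_i for i != j.
Scalar part = u . v = (-2)*(-2) + (-4)*3 + (-1)*(-5)
= 4 + (-12) + 5 = -3
e12 coeff = (-2)*3 - (-4)*(-2) = -6 - 8 = -14
e13 coeff = (-2)*(-5) - (-1)*(-2) = 10 - 2 = 8
e23 coeff = (-4)*(-5) - (-1)*3 = 20 - (-3) = 23
uv = -3 - 14*e12 + 8*e13 + 23*e23


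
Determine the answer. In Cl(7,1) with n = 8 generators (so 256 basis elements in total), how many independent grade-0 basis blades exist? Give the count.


Number of grade-k basis blades in Cl(p,q) with n = p + q is C(n, k).
n = 7 + 1 = 8
C(8, 0) = 8! / (0! * 8!)
= 40320 / (1 * 40320)
= 1


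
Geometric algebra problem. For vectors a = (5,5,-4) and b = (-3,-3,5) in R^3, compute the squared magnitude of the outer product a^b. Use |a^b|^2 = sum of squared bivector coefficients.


a wedge b = (a1*b2 - a2*b1)*e12 + (a1*b3 - a3*b1)*e13 + (a2*b3 - a3*b2)*e23
e12 coeff: 5*(-3) - 5*(-3) = -15 - (-15) = 0
e13 coeff: 5*5 - (-4)*(-3) = 25 - 12 = 13
e23 coeff: 5*5 - (-4)*(-3) = 25 - 12 = 13
|a wedge b|^2 = 0^2 + 13^2 + 13^2
= 0 + 169 + 169
= 338


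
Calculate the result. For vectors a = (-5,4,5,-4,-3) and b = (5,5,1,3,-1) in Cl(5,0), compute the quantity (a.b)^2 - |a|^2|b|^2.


a . b = (-5)*5 + 4*5 + 5*1 + (-4)*3 + (-3)*(-1)
= -25 + 20 + 5 + (-12) + 3 = -9
|a|^2 = (-5)^2 + 4^2 + 5^2 + (-4)^2 + (-3)^2 = 91
|b|^2 = 5^2 + 5^2 + 1^2 + 3^2 + (-1)^2 = 61
(a.b)^2 = (-9)^2 = 81
|a|^2 * |b|^2 = 91 * 61 = 5551
Result = 81 - 5551 = -5470


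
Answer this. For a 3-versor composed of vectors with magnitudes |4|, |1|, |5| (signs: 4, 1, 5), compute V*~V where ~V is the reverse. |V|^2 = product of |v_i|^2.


Each vector v_i has |v_i|^2 = s_i^2
Squared scales: 4^2 = 16, 1^2 = 1, 5^2 = 25
|V|^2 = 16 * 1 * 25
= 400


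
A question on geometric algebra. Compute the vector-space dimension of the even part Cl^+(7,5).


Even subalgebra dimension = 2^(n-1)
n = 7 + 5 = 12
2^(12 - 1) = 2^11 = 2048
Verification: sum of C(12,k) for even k = 1 + 66 + 495 + 924 + 495 + 66 + 1 = 2048
Result = 2048


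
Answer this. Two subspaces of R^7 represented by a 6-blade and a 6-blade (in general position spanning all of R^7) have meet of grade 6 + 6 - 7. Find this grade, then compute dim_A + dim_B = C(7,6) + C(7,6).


Meet grade = grade(A) + grade(B) - n
= 6 + 6 - 7 = 5
C(7,6) = 7
C(7,6) = 7
dim_A + dim_B = 7 + 7 = 14


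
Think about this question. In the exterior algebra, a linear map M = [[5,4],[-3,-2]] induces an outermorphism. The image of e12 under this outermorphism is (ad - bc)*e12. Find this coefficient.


The outermorphism of a linear map f sends e1^e2 to f(e1)^f(e2).
f(e1) = 5*e1 - 3*e2
f(e2) = 4*e1 - 2*e2
f(e1) ^ f(e2) = (5*e1 - 3*e2) ^ (4*e1 - 2*e2)
= 5*(-2)*e12 + (-3)*4*e21
= (-10 - (-12))*e12
= 2*e12
Coefficient = 2


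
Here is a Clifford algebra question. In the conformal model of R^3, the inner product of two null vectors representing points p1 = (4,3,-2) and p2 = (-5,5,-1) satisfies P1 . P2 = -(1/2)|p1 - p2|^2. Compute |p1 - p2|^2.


p1 - p2 = (9, -2, -1)
|p1 - p2|^2 = 9^2 + (-2)^2 + (-1)^2
= 81 + 4 + 1
= 86


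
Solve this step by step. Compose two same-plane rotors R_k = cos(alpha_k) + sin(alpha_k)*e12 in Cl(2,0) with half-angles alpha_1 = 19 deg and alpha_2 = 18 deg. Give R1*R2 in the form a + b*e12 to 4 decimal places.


Same-plane rotors commute and their half-angles add:
R1*R2 = cos(a1 + a2) + sin(a1 + a2)*e12.
a1 + a2 = 19 + 18 = 37 deg
cos(37 deg) = 0.7986
sin(37 deg) = 0.6018
R1*R2 = 0.7986 + 0.6018*e12


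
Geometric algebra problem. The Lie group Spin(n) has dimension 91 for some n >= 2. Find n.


dim Spin(n) = dim so(n) = n(n-1)/2.
Solve n(n-1)/2 = 91, i.e. n^2 - n - 182 = 0.
Discriminant = 1 + 8*91 = 729
n = (1 + sqrt(729))/2 = (1 + 27)/2 = 14


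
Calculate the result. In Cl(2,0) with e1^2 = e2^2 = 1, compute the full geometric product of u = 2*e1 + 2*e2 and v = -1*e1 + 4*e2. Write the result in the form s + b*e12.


Expand: (2*e1 + 2*e2)(-1*e1 + 4*e2)
= 2*(-1)*e1e1 + 2*4*e1e2 + 2*(-1)*e2e1 + 2*4*e2e2
Using e1^2 = e2^2 = 1, e2e1 = -e1e2:
Scalar part s = 2*(-1) + 2*4 = -2 + 8 = 6
Bivector part b = 2*4 - 2*(-1) = 8 - (-2) = 10
uv = 6 + 10*e12


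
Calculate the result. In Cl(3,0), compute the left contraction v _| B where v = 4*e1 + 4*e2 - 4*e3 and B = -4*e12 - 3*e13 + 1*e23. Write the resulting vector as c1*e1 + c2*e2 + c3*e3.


Left contraction v _| B = <vB>_1 (grade-1 part of the geometric product vB).
Using e1_|e12 = e2, e2_|e12 = -e1, e1_|e13 = e3, e3_|e13 = -e1, e2_|e23 = e3, e3_|e23 = -e2:
e1 coeff: -v2*b12 - v3*b13 = -(4)*(-4) - (-4)*(-3) = 4
e2 coeff: v1*b12 - v3*b23 = (4)*(-4) - (-4)*(1) = -12
e3 coeff: v1*b13 + v2*b23 = (4)*(-3) + (4)*(1) = -8
v _| B = 4*e1 - 12*e2 - 8*e3


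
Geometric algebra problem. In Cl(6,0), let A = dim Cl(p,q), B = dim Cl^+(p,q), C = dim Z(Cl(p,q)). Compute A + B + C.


n = 6 + 0 = 6
Total dim = 2^6 = 64
Even subalgebra dim = 2^5 = 32
n is even, so center dim = 1
Sum = 64 + 32 + 1 = 97


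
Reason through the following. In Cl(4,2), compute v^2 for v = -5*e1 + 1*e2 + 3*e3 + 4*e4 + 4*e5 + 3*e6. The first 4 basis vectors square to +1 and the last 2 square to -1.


v^2 = sum of c_i^2 * e_i^2
Positive signature terms (e_i^2 = +1): (-5)^2 + 1^2 + 3^2 + 4^2 = 51
Negative signature terms (e_j^2 = -1): 4^2 + 3^2 = 25
v^2 = 51 - 25 = 26


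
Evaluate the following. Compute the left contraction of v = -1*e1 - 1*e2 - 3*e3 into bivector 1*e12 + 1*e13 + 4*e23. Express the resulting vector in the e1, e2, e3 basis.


Left contraction v _| B = <vB>_1 (grade-1 part of the geometric product vB).
Using e1_|e12 = e2, e2_|e12 = -e1, e1_|e13 = e3, e3_|e13 = -e1, e2_|e23 = e3, e3_|e23 = -e2:
e1 coeff: -v2*b12 - v3*b13 = -(-1)*(1) - (-3)*(1) = 4
e2 coeff: v1*b12 - v3*b23 = (-1)*(1) - (-3)*(4) = 11
e3 coeff: v1*b13 + v2*b23 = (-1)*(1) + (-1)*(4) = -5
v _| B = 4*e1 + 11*e2 - 5*e3


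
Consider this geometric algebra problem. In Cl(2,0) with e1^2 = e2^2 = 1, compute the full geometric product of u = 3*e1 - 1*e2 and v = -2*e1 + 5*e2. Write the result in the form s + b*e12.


Expand: (3*e1 - 1*e2)(-2*e1 + 5*e2)
= 3*(-2)*e1e1 + 3*5*e1e2 + (-1)*(-2)*e2e1 + (-1)*5*e2e2
Using e1^2 = e2^2 = 1, e2e1 = -e1e2:
Scalar part s = 3*(-2) + (-1)*5 = -6 + (-5) = -11
Bivector part b = 3*5 - (-1)*(-2) = 15 - 2 = 13
uv = -11 + 13*e12


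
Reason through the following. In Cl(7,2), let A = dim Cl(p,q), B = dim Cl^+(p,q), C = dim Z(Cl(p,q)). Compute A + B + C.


n = 7 + 2 = 9
Total dim = 2^9 = 512
Even subalgebra dim = 2^8 = 256
n is odd, so center dim = 2
Sum = 512 + 256 + 2 = 770


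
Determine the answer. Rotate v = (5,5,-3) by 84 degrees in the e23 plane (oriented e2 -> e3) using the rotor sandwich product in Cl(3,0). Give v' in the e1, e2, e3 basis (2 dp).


Rotor R = cos(42deg) - sin(42deg)*e23
Rotation angle theta = 2 * 42 = 84 degrees in the e23 plane (e2 -> e3).
The component perpendicular to the plane (e1) is invariant: v'_1 = v1 = 5.00
cos(84deg) = 0.1045, sin(84deg) = 0.9945
v'_2 = v2*cos(theta) - v3*sin(theta) = 5*0.1045 - (-3)*0.9945 = 3.51
v'_3 = v2*sin(theta) + v3*cos(theta) = 5*0.9945 + (-3)*0.1045 = 4.66
v' = 5.00*e1 + 3.51*e2 + 4.66*e3


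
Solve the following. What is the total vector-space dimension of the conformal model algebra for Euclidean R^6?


The conformal model of R^6 uses Cl(7,1): the 6 Euclidean generators plus two extra orthogonal generators e+ (e+^2 = +1) and e- (e-^2 = -1), from which the null vectors e0, einf are built.
Number of generators m = 6 + 2 = 8.
dim Cl(p,q) = 2^m = 2^8 = 256


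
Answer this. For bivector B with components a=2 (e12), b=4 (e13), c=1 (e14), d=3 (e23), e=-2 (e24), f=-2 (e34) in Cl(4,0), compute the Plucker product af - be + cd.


Plucker relation: af - be + cd
a*f = 2*(-2) = -4
b*e = 4*(-2) = -8
c*d = 1*3 = 3
af - be + cd = -4 - (-8) + 3
= 7


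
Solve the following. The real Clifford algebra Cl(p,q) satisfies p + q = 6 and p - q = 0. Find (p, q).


We need p + q = 6 and p - q = 0.
Adding: 2p = 6 + 0 = 6, so p = 3.
Then q = 6 - 3 = 3.
(p, q) = (3, 3)


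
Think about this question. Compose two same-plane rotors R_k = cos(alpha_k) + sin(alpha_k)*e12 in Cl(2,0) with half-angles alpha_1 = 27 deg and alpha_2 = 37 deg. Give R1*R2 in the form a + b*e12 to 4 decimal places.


Same-plane rotors commute and their half-angles add:
R1*R2 = cos(a1 + a2) + sin(a1 + a2)*e12.
a1 + a2 = 27 + 37 = 64 deg
cos(64 deg) = 0.4384
sin(64 deg) = 0.8988
R1*R2 = 0.4384 + 0.8988*e12


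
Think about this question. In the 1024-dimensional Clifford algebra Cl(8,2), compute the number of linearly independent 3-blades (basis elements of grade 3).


Number of grade-k basis blades in Cl(p,q) with n = p + q is C(n, k).
n = 8 + 2 = 10
C(10, 3) = 10! / (3! * 7!)
= 3628800 / (6 * 5040)
= 120


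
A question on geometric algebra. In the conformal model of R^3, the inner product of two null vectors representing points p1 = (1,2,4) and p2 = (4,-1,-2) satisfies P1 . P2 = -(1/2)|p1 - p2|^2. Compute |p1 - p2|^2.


p1 - p2 = (-3, 3, 6)
|p1 - p2|^2 = (-3)^2 + 3^2 + 6^2
= 9 + 9 + 36
= 54


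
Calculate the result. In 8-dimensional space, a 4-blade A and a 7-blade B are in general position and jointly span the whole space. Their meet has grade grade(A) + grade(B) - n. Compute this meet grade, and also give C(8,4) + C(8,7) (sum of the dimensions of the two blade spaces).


Meet grade = grade(A) + grade(B) - n
= 4 + 7 - 8 = 3
C(8,4) = 70
C(8,7) = 8
dim_A + dim_B = 70 + 8 = 78


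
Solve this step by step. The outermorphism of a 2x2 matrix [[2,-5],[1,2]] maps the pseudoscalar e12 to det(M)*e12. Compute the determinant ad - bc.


The outermorphism of a linear map f sends e1^e2 to f(e1)^f(e2).
f(e1) = 2*e1 + 1*e2
f(e2) = -5*e1 + 2*e2
f(e1) ^ f(e2) = (2*e1 + 1*e2) ^ (-5*e1 + 2*e2)
= 2*2*e12 + 1*(-5)*e21
= (4 - (-5))*e12
= 9*e12
Coefficient = 9


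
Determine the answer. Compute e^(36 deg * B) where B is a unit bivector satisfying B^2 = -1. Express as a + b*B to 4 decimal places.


For a unit bivector B with B^2 = -1, the exponential series gives
e^(theta*B) = cos(theta) + sin(theta)*B (the GA analogue of Euler's formula).
theta = 36 degrees = 0.628319 rad
cos(36 deg) = 0.8090
sin(36 deg) = 0.5878
exp(theta*B) = 0.8090 + 0.5878*B


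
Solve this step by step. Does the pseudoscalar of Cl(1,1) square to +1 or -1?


The pseudoscalar I = e1...e_n (product of all n generators) of Cl(p,q) satisfies I^2 = (-1)^(q + n(n-1)/2).
p = 1, q = 1, n = p + q = 2
n(n-1)/2 = 2 * 1 / 2 = 1
Exponent = q + n(n-1)/2 = 1 + 1 = 2
I^2 = (-1)^2 = +1


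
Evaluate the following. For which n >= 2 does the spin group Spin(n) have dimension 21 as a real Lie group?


dim Spin(n) = dim so(n) = n(n-1)/2.
Solve n(n-1)/2 = 21, i.e. n^2 - n - 42 = 0.
Discriminant = 1 + 8*21 = 169
n = (1 + sqrt(169))/2 = (1 + 13)/2 = 7


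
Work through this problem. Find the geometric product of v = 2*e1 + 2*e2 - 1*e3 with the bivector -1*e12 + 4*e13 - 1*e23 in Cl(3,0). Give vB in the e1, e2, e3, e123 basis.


vB has grade-1 (vector) and grade-3 (trivector) parts: vB = (v _| B) + (v ^ B).
Vector part <vB>_1:
  e1: -v2*b12 - v3*b13 = -(2)*(-1) - (-1)*(4) = 6
  e2: v1*b12 - v3*b23 = (2)*(-1) - (-1)*(-1) = -3
  e3: v1*b13 + v2*b23 = (2)*(4) + (2)*(-1) = 6
Trivector part <vB>_3:
  e123: v1*b23 - v2*b13 + v3*b12 = (2)*(-1) - (2)*(4) + (-1)*(-1) = -9
vB = 6*e1 - 3*e2 + 6*e3 - 9*e123


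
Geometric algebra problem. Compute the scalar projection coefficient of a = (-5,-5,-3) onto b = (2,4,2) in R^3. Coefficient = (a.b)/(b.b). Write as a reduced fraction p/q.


Projection coefficient = (a . b) / (b . b)
a . b = (-5)*2 + (-5)*4 + (-3)*2
= -10 + (-20) + (-6) = -36
b . b = 2^2 + 4^2 + 2^2
= 4 + 16 + 4 = 24
Coefficient = -36/24
In lowest terms: -3/2


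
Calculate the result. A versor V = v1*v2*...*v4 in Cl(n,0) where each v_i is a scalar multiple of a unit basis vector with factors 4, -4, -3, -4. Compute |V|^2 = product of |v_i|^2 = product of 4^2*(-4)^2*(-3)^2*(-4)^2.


Each vector v_i has |v_i|^2 = s_i^2
Squared scales: 4^2 = 16, (-4)^2 = 16, (-3)^2 = 9, (-4)^2 = 16
|V|^2 = 16 * 16 * 9 * 16
= 36864


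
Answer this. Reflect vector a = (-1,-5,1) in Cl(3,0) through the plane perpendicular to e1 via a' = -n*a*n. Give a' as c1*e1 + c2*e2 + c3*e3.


Reflection formula: a' = -n*a*n, with n = e1 (unit vector, n^2 = 1).
For reflection through hyperplane perp to e1:
The component along e1 flips sign, others stay.
a = (-1, -5, 1)
a' = (1, -5, 1)
a' = 1*e1 - 5*e2 + 1*e3


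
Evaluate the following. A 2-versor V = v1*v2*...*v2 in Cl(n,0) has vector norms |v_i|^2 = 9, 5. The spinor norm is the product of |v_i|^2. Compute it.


Spinor norm N(V) = |v1|^2 * |v2|^2 * ... * |v2|^2
= 9 * 5
Running product: 9, 45
N(V) = 45


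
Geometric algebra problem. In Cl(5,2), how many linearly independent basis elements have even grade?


Even subalgebra dimension = 2^(n-1)
n = 5 + 2 = 7
2^(7 - 1) = 2^6 = 64
Verification: sum of C(7,k) for even k = 1 + 21 + 35 + 7 = 64
Result = 64


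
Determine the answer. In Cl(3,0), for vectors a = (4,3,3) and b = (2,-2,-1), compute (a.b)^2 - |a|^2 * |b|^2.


a . b = 4*2 + 3*(-2) + 3*(-1)
= 8 + (-6) + (-3) = -1
|a|^2 = 4^2 + 3^2 + 3^2 = 34
|b|^2 = 2^2 + (-2)^2 + (-1)^2 = 9
(a.b)^2 = (-1)^2 = 1
|a|^2 * |b|^2 = 34 * 9 = 306
Result = 1 - 306 = -305


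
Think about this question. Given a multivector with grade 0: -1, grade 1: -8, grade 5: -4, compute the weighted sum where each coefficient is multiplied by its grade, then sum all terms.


Grade-weighted sum = sum of grade_k * coefficient_k
0*(-1) = 0
1*(-8) = -8
5*(-4) = -20
Total = 0 + (-8) + (-20) = -28


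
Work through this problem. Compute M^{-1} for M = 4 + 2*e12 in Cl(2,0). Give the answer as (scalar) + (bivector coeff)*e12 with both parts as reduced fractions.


M = 4 + 2*e12, where e12^2 = -1.
Since M commutes with its reverse ~M = a - b*e12, M * ~M = a^2 - b^2*e12^2 = a^2 + b^2.
So M^{-1} = ~M / (a^2 + b^2) = (a - b*e12)/(a^2 + b^2).
a^2 + b^2 = 16 + 4 = 20
Scalar part = 4/20 = 1/5
Bivector coeff = -2/20 = -1/10
M^{-1} = 1/5 - 1/10*e12


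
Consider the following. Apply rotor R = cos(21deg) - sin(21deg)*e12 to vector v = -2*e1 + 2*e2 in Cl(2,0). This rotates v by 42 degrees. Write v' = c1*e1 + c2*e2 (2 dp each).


Rotor R = cos(21deg) - sin(21deg)*e12
Rotation angle theta = 2 * 21 = 42 degrees
v' = R*v*~R rotates v by theta.
cos(42deg) = 0.7431, sin(42deg) = 0.6691
v'_1 = -2*cos(42deg) - 2*sin(42deg)
= -2*0.7431 - 2*0.6691
= -2.82
v'_2 = -2*sin(42deg) + 2*cos(42deg)
= -2*0.6691 + 2*0.7431
= 0.15
v' = -2.82*e1 + 0.15*e2


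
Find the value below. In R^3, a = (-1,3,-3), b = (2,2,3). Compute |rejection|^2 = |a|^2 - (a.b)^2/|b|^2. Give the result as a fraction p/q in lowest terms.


|a|^2 = (-1)^2 + 3^2 + (-3)^2 = 19
|b|^2 = 2^2 + 2^2 + 3^2 = 17
a . b = (-1)*2 + 3*2 + (-3)*3 = -5
(a.b)^2 = (-5)^2 = 25
|rej|^2 = 19 - 25/17
= (323 - 25)/17
= 298/17
In lowest terms: 298/17


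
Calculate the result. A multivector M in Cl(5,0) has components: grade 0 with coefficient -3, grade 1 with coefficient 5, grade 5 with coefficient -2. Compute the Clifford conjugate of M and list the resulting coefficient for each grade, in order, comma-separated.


Clifford conjugate sign for grade k: (-1)^(k(k+1)/2)
Grade 0: (-1)^(0*1/2) = (-1)^0 = 1, coeff -3 -> -3
Grade 1: (-1)^(1*2/2) = (-1)^1 = -1, coeff 5 -> -5
Grade 5: (-1)^(5*6/2) = (-1)^15 = -1, coeff -2 -> 2
Conjugated coefficients: -3, -5, 2


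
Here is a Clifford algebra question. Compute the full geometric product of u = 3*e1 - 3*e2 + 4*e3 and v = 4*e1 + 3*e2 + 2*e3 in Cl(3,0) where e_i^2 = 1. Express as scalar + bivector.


In Cl(3,0): e_i^2 = 1, e_ie_j = -e_je_i for i != j.
Scalar part = u . v = 3*4 + (-3)*3 + 4*2
= 12 + (-9) + 8 = 11
e12 coeff = 3*3 - (-3)*4 = 9 - (-12) = 21
e13 coeff = 3*2 - 4*4 = 6 - 16 = -10
e23 coeff = (-3)*2 - 4*3 = -6 - 12 = -18
uv = 11 + 21*e12 - 10*e13 - 18*e23


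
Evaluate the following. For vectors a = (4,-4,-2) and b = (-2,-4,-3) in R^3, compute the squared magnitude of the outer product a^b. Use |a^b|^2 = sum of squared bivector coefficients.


a wedge b = (a1*b2 - a2*b1)*e12 + (a1*b3 - a3*b1)*e13 + (a2*b3 - a3*b2)*e23
e12 coeff: 4*(-4) - (-4)*(-2) = -16 - 8 = -24
e13 coeff: 4*(-3) - (-2)*(-2) = -12 - 4 = -16
e23 coeff: (-4)*(-3) - (-2)*(-4) = 12 - 8 = 4
|a wedge b|^2 = (-24)^2 + (-16)^2 + 4^2
= 576 + 256 + 16
= 848


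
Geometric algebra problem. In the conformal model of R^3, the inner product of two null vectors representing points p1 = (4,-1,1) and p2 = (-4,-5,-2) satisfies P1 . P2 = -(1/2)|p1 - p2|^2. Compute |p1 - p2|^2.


p1 - p2 = (8, 4, 3)
|p1 - p2|^2 = 8^2 + 4^2 + 3^2
= 64 + 16 + 9
= 89


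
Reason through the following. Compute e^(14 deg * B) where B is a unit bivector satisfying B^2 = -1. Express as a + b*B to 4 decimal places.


For a unit bivector B with B^2 = -1, the exponential series gives
e^(theta*B) = cos(theta) + sin(theta)*B (the GA analogue of Euler's formula).
theta = 14 degrees = 0.244346 rad
cos(14 deg) = 0.9703
sin(14 deg) = 0.2419
exp(theta*B) = 0.9703 + 0.2419*B


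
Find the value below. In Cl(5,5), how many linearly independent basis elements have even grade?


Even subalgebra dimension = 2^(n-1)
n = 5 + 5 = 10
2^(10 - 1) = 2^9 = 512
Verification: sum of C(10,k) for even k = 1 + 45 + 210 + 210 + 45 + 1 = 512
Result = 512


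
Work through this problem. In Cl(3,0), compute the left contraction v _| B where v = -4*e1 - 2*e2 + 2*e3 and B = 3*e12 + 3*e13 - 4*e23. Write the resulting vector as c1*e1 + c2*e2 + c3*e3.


Left contraction v _| B = <vB>_1 (grade-1 part of the geometric product vB).
Using e1_|e12 = e2, e2_|e12 = -e1, e1_|e13 = e3, e3_|e13 = -e1, e2_|e23 = e3, e3_|e23 = -e2:
e1 coeff: -v2*b12 - v3*b13 = -(-2)*(3) - (2)*(3) = 0
e2 coeff: v1*b12 - v3*b23 = (-4)*(3) - (2)*(-4) = -4
e3 coeff: v1*b13 + v2*b23 = (-4)*(3) + (-2)*(-4) = -4
v _| B = 0*e1 - 4*e2 - 4*e3
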